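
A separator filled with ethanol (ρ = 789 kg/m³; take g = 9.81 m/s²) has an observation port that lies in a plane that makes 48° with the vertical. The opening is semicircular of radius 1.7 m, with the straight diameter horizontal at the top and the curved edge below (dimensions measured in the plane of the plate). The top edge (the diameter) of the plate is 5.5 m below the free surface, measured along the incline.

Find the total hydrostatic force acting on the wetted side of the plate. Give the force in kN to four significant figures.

F ≈ 146.3 kN

γ = ρg = 789 × 9.81 / 1000 = 7.74009 kN/m³.
The plate makes 48° with the vertical, i.e. θ = 90° − 48° = 42° to the horizontal. Measuring y along the incline from the free-surface line, vertical depth h = y·sinθ with sinθ = 0.669131.
The centroid of a semicircle lies 4r/(3π) = 0.721502 m from the diameter, here below the top edge, so y_c = 5.5 + 0.721502 = 6.2215 m and h_c = 6.2215 × 0.669131 = 4.163 m.
A = πr²/2 = π × 1.7²/2 = 4.5396 m².
Resultant F = γ·h_c·A = 7.74009 × 4.163 × 4.5396 = 146.275 kN.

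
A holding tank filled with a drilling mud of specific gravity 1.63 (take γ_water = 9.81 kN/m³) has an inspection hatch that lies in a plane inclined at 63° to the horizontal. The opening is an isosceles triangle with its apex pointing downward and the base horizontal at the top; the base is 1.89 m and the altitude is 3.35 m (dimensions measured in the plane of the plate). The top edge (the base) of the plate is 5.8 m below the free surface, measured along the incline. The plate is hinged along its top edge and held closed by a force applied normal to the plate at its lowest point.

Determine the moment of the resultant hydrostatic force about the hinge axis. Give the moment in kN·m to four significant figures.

M ≈ 376.5 kN·m

γ = 1.63 × 9.81 = 15.9903 kN/m³.
Let θ = 63° be the plate's angle to the horizontal; measure y along the incline from where the plane meets the free surface. Vertical depth h = y·sinθ with sinθ = 0.891007.
With the apex down, the centroid sits h/3 = 3.35/3 = 1.11667 m below the base (the top edge), so y_c = 5.8 + 1.11667 = 6.91667 m and h_c = 6.91667 × 0.891007 = 6.1628 m.
A = ½ × 1.89 × 3.35 = 3.16575 m².
Resultant F = γ·h_c·A = 15.9903 × 6.1628 × 3.16575 = 311.969 kN.
I_c = b·h³/36 = 1.89 × 3.35³/36 = 1.97376 m⁴.
Centre of pressure: y_p = y_c + I_c/(y_c·A) = 6.91667 + 1.97376/(6.91667 × 3.16575) = 6.91667 + 0.0901406 = 7.00681 m along the plane.
The resultant acts 1.11667 + 0.0901406 = 1.20681 m (along the plate) below the hinge at the top edge, so the moment about the hinge is M = F × 1.20681 = 311.969 × 1.20681 = 376.487 kN·m.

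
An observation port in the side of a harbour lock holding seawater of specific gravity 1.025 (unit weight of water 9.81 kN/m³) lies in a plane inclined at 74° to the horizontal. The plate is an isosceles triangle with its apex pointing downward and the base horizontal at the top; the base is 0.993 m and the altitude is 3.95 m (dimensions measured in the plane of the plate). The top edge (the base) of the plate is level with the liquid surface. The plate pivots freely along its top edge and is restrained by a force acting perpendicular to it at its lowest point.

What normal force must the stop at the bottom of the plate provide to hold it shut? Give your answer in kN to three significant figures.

γ = 1.025 × 9.81 = 10.05525 kN/m³.
Let θ = 74° be the plate's angle to the horizontal; measure y along the incline from where the plane meets the free surface. Vertical depth h = y·sinθ with sinθ = 0.961262.
With the apex down, the centroid sits h/3 = 3.95/3 = 1.31667 m below the base (the top edge), so y_c = 1.31667 m and h_c = 1.31667 × 0.961262 = 1.26566 m.
A = ½ × 0.993 × 3.95 = 1.96118 m².
Resultant F = γ·h_c·A = 10.05525 × 1.26566 × 1.96118 = 24.959 kN.
I_c = b·h³/36 = 0.993 × 3.95³/36 = 1.69996 m⁴.
Centre of pressure: y_p = y_c + I_c/(y_c·A) = 1.31667 + 1.69996/(1.31667 × 1.96118) = 1.31667 + 0.658331 = 1.975 m along the plane.
The resultant acts 1.31667 + 0.658331 = 1.975 m (along the plate) below the hinge at the top edge, so the moment about the hinge is M = F × 1.975 = 24.959 × 1.975 = 49.294 kN·m.
A normal force at the bottom, 3.95 m from the hinge, must supply this moment: P = 49.294/3.95 = 12.4795 kN.

P ≈ 12.5 kN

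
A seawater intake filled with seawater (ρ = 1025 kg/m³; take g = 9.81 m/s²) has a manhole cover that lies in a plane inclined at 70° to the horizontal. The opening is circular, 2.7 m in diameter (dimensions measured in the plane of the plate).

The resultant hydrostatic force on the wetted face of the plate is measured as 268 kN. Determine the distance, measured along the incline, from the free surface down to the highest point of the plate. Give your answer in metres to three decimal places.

γ = ρg = 1025 × 9.81 / 1000 = 10.05525 kN/m³.
A = π(1.35)² = 5.72555 m².
From F = γ·h_c·A, the centroid depth is h_c = 268/(10.05525 × 5.72555) = 4.65505 m.
Let θ = 70° be the plate's angle to the horizontal; measure y along the incline from where the plane meets the free surface. Vertical depth h = y·sinθ with sinθ = 0.939693.
Along the incline, y_c = h_c/sinθ = 4.65505/0.939693 = 4.9538 m.
The centroid is at the centre, 1.35 m below the top of the plate, so the highest point sits at y_top = 4.9538 − 1.35 = 3.6038 m along the incline.

y_top ≈ 3.604 m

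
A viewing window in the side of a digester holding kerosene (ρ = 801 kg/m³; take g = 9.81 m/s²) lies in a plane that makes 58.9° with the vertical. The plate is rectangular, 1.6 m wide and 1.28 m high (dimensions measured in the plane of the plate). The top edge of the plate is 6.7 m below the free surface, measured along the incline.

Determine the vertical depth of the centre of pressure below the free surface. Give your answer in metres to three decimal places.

h_p = 3.801 m

γ = ρg = 801 × 9.81 / 1000 = 7.85781 kN/m³.
The plate makes 58.9° with the vertical, i.e. θ = 90° − 58.9° = 31.1° to the horizontal. Measuring y along the incline from the free-surface line, vertical depth h = y·sinθ with sinθ = 0.516533.
The centroid lies 1.28/2 = 0.64 m below the top edge, so y_c = 6.7 + 0.64 = 7.34 m and h_c = 7.34 × 0.516533 = 3.79135 m.
A = 1.6 × 1.28 = 2.048 m².
Resultant F = γ·h_c·A = 7.85781 × 3.79135 × 2.048 = 61.0134 kN.
I_c = b·h³/12 = 1.6 × 1.28³/12 = 0.27962 m⁴.
Centre of pressure: y_p = y_c + I_c/(y_c·A) = 7.34 + 0.27962/(7.34 × 2.048) = 7.34 + 0.0186013 = 7.3586 m along the plane.
Vertically, h_p = y_p·sinθ = 7.3586 × 0.516533 = 3.80096 m.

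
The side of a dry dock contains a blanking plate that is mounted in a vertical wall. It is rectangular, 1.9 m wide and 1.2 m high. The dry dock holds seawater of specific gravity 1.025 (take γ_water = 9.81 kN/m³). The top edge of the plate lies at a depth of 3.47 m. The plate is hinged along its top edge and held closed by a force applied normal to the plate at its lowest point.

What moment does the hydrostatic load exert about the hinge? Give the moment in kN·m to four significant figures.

M ≈ 58.74 kN·m

γ = 1.025 × 9.81 = 10.05525 kN/m³.
The centroid lies 1.2/2 = 0.6 m below the top edge, so the centroid depth is h_c = 3.47 + 0.6 = 4.07 m.
A = 1.9 × 1.2 = 2.28 m².
Resultant F = γ·h_c·A = 10.05525 × 4.07 × 2.28 = 93.3087 kN.
I_c = b·h³/12 = 1.9 × 1.2³/12 = 0.2736 m⁴.
Centre of pressure: y_p = y_c + I_c/(y_c·A) = 4.07 + 0.2736/(4.07 × 2.28) = 4.07 + 0.029484 = 4.09948 m along the plane.
The resultant acts 0.6 + 0.029484 = 0.629484 m (along the plate) below the hinge at the top edge, so the moment about the hinge is M = F × 0.629484 = 93.3087 × 0.629484 = 58.7363 kN·m.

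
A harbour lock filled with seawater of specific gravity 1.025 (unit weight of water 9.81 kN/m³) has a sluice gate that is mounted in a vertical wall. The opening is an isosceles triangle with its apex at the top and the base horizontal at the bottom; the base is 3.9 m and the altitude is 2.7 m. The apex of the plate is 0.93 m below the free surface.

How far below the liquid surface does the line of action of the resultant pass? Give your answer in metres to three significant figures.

γ = 1.025 × 9.81 = 10.05525 kN/m³.
With the apex up, the centroid sits 2h/3 = 2 × 2.7/3 = 1.8 m below the apex, so the centroid depth is h_c = 0.93 + 1.8 = 2.73 m.
A = ½ × 3.9 × 2.7 = 5.265 m².
Resultant F = γ·h_c·A = 10.05525 × 2.73 × 5.265 = 144.529 kN.
I_c = b·h³/36 = 3.9 × 2.7³/36 = 2.13233 m⁴.
Centre of pressure: y_p = y_c + I_c/(y_c·A) = 2.73 + 2.13233/(2.73 × 5.265) = 2.73 + 0.148352 = 2.87835 m along the plane.

h_p = 2.88 m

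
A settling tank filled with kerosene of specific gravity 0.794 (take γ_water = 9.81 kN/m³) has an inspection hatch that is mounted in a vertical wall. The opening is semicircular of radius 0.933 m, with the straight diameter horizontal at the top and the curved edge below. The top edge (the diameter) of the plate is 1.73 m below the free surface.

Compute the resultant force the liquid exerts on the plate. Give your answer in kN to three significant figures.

γ = 0.794 × 9.81 = 7.78914 kN/m³.
The centroid of a semicircle lies 4r/(3π) = 0.395977 m from the diameter, here below the top edge, so the centroid depth is h_c = 1.73 + 0.395977 = 2.12598 m.
A = πr²/2 = π × 0.933²/2 = 1.36736 m².
Resultant F = γ·h_c·A = 7.78914 × 2.12598 × 1.36736 = 22.6429 kN.

F ≈ 22.6 kN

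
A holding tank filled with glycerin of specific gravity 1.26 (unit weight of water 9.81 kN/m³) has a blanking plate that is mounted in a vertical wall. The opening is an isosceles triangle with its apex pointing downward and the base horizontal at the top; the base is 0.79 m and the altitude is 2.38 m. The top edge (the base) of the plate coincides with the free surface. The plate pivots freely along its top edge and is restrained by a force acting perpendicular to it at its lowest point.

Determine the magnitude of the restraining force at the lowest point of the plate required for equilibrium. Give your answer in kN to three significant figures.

γ = 1.26 × 9.81 = 12.3606 kN/m³.
With the apex down, the centroid sits h/3 = 2.38/3 = 0.793333 m below the base (the top edge), so the centroid depth is h_c = 0.793333 m.
A = ½ × 0.79 × 2.38 = 0.9401 m².
Resultant F = γ·h_c·A = 12.3606 × 0.793333 × 0.9401 = 9.21869 kN.
I_c = b·h³/36 = 0.79 × 2.38³/36 = 0.295839 m⁴.
Centre of pressure: y_p = y_c + I_c/(y_c·A) = 0.793333 + 0.295839/(0.793333 × 0.9401) = 0.793333 + 0.396667 = 1.19 m along the plane.
The resultant acts 0.793333 + 0.396667 = 1.19 m (along the plate) below the hinge at the top edge, so the moment about the hinge is M = F × 1.19 = 9.21869 × 1.19 = 10.9702 kN·m.
A normal force at the bottom, 2.38 m from the hinge, must supply this moment: P = 10.9702/2.38 = 4.60933 kN.

P ≈ 4.61 kN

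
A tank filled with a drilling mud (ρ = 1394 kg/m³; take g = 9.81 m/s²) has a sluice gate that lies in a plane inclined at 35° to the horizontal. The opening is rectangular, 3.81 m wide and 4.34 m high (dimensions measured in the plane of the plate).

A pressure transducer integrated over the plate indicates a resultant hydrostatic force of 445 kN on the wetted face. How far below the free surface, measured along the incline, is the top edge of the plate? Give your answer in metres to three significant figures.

y_top ≈ 1.26 m

γ = ρg = 1394 × 9.81 / 1000 = 13.67514 kN/m³.
A = 3.81 × 4.34 = 16.5354 m².
From F = γ·h_c·A, the centroid depth is h_c = 445/(13.67514 × 16.5354) = 1.96795 m.
Let θ = 35° be the plate's angle to the horizontal; measure y along the incline from where the plane meets the free surface. Vertical depth h = y·sinθ with sinθ = 0.573576.
Along the incline, y_c = h_c/sinθ = 1.96795/0.573576 = 3.43102 m.
The centroid lies 4.34/2 = 2.17 m below the top edge, so the top edge sits at y_top = 3.43102 − 2.17 = 1.26102 m along the incline.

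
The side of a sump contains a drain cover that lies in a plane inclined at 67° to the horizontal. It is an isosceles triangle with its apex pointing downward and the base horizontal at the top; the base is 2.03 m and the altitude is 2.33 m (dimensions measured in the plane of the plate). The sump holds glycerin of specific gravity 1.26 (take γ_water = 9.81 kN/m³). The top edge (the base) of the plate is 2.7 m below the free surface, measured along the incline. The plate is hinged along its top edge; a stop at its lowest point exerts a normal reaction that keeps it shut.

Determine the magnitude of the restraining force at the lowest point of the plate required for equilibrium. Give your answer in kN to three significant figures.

P ≈ 34.7 kN

γ = 1.26 × 9.81 = 12.3606 kN/m³.
Let θ = 67° be the plate's angle to the horizontal; measure y along the incline from where the plane meets the free surface. Vertical depth h = y·sinθ with sinθ = 0.920505.
With the apex down, the centroid sits h/3 = 2.33/3 = 0.776667 m below the base (the top edge), so y_c = 2.7 + 0.776667 = 3.47667 m and h_c = 3.47667 × 0.920505 = 3.20029 m.
A = ½ × 2.03 × 2.33 = 2.36495 m².
Resultant F = γ·h_c·A = 12.3606 × 3.20029 × 2.36495 = 93.5515 kN.
I_c = b·h³/36 = 2.03 × 2.33³/36 = 0.713282 m⁴.
Centre of pressure: y_p = y_c + I_c/(y_c·A) = 3.47667 + 0.713282/(3.47667 × 2.36495) = 3.47667 + 0.0867513 = 3.56342 m along the plane.
The resultant acts 0.776667 + 0.0867513 = 0.863418 m (along the plate) below the hinge at the top edge, so the moment about the hinge is M = F × 0.863418 = 93.5515 × 0.863418 = 80.774 kN·m.
A normal force at the bottom, 2.33 m from the hinge, must supply this moment: P = 80.774/2.33 = 34.667 kN.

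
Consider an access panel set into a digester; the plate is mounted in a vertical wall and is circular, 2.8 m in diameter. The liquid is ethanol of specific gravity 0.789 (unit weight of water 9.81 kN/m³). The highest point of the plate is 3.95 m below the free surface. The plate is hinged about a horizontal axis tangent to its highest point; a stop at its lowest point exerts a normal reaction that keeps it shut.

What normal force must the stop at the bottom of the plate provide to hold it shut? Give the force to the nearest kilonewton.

P ≈ 136 kN

γ = 0.789 × 9.81 = 7.74009 kN/m³.
The centroid is at the centre, 1.4 m below the top of the plate, so the centroid depth is h_c = 3.95 + 1.4 = 5.35 m.
A = π(1.4)² = 6.15752 m².
Resultant F = γ·h_c·A = 7.74009 × 5.35 × 6.15752 = 254.98 kN.
I_c = πr⁴/4 = π × 1.4⁴/4 = 3.01719 m⁴.
Centre of pressure: y_p = y_c + I_c/(y_c·A) = 5.35 + 3.01719/(5.35 × 6.15752) = 5.35 + 0.0915889 = 5.44159 m along the plane.
The resultant acts 1.4 + 0.0915889 = 1.49159 m (along the plate) below the hinge at the top edge, so the moment about the hinge is M = F × 1.49159 = 254.98 × 1.49159 = 380.326 kN·m.
A normal force at the bottom, 2.8 m from the hinge, must supply this moment: P = 380.326/2.8 = 135.831 kN.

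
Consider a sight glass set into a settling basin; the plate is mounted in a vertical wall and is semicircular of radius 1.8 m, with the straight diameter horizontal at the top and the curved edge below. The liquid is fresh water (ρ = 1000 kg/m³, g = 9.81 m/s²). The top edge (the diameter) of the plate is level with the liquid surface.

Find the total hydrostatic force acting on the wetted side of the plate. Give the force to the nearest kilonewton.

F ≈ 38 kN

γ = ρg = 1000 × 9.81 = 9810 N/m³ = 9.81 kN/m³.
The centroid of a semicircle lies 4r/(3π) = 0.763944 m from the diameter, here below the top edge, so the centroid depth is h_c = 0.763944 m.
A = πr²/2 = π × 1.8²/2 = 5.08938 m².
Resultant F = γ·h_c·A = 9.81 × 0.763944 × 5.08938 = 38.1413 kN.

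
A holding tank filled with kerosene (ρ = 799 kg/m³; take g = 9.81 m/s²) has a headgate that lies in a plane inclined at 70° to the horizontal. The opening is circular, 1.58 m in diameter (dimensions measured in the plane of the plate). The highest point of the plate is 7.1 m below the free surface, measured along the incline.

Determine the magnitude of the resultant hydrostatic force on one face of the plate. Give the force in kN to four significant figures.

F ≈ 113.9 kN

γ = ρg = 799 × 9.81 / 1000 = 7.83819 kN/m³.
Let θ = 70° be the plate's angle to the horizontal; measure y along the incline from where the plane meets the free surface. Vertical depth h = y·sinθ with sinθ = 0.939693.
The centroid is at the centre, 0.79 m below the top of the plate, so y_c = 7.1 + 0.79 = 7.89 m and h_c = 7.89 × 0.939693 = 7.41418 m.
A = π(0.79)² = 1.96067 m².
Resultant F = γ·h_c·A = 7.83819 × 7.41418 × 1.96067 = 113.942 kN.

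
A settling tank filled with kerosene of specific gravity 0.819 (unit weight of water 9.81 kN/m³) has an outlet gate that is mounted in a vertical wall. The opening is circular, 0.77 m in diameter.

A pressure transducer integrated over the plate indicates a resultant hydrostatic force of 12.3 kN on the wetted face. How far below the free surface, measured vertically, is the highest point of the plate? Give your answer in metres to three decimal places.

γ = 0.819 × 9.81 = 8.03439 kN/m³.
A = π(0.385)² = 0.465663 m².
From F = γ·h_c·A, the centroid depth is h_c = 12.3/(8.03439 × 0.465663) = 3.28761 m.
The centroid is at the centre, 0.385 m below the top of the plate, so the highest point sits at h_top = 3.28761 − 0.385 = 2.90261 m below the surface.

d_top ≈ 2.903 m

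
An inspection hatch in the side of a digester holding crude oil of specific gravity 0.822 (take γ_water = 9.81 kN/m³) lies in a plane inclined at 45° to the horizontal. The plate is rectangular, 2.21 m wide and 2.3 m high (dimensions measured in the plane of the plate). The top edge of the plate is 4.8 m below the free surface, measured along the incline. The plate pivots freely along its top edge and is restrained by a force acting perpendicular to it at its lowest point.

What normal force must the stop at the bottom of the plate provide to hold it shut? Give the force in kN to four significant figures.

γ = 0.822 × 9.81 = 8.06382 kN/m³.
Let θ = 45° be the plate's angle to the horizontal; measure y along the incline from where the plane meets the free surface. Vertical depth h = y·sinθ with sinθ = 0.707107.
The centroid lies 2.3/2 = 1.15 m below the top edge, so y_c = 4.8 + 1.15 = 5.95 m and h_c = 5.95 × 0.707107 = 4.20729 m.
A = 2.21 × 2.3 = 5.083 m².
Resultant F = γ·h_c·A = 8.06382 × 4.20729 × 5.083 = 172.45 kN.
I_c = b·h³/12 = 2.21 × 2.3³/12 = 2.24076 m⁴.
Centre of pressure: y_p = y_c + I_c/(y_c·A) = 5.95 + 2.24076/(5.95 × 5.083) = 5.95 + 0.0740898 = 6.02409 m along the plane.
The resultant acts 1.15 + 0.0740898 = 1.22409 m (along the plate) below the hinge at the top edge, so the moment about the hinge is M = F × 1.22409 = 172.45 × 1.22409 = 211.094 kN·m.
A normal force at the bottom, 2.3 m from the hinge, must supply this moment: P = 211.094/2.3 = 91.78 kN.

P ≈ 91.78 kN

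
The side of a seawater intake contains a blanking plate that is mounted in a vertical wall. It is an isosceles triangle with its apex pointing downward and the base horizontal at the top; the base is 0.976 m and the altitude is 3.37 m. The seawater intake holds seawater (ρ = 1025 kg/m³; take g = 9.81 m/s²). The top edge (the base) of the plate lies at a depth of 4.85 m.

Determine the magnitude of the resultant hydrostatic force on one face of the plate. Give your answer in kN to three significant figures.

F ≈ 98.8 kN

γ = ρg = 1025 × 9.81 / 1000 = 10.05525 kN/m³.
With the apex down, the centroid sits h/3 = 3.37/3 = 1.12333 m below the base (the top edge), so the centroid depth is h_c = 4.85 + 1.12333 = 5.97333 m.
A = ½ × 0.976 × 3.37 = 1.64456 m².
Resultant F = γ·h_c·A = 10.05525 × 5.97333 × 1.64456 = 98.7777 kN.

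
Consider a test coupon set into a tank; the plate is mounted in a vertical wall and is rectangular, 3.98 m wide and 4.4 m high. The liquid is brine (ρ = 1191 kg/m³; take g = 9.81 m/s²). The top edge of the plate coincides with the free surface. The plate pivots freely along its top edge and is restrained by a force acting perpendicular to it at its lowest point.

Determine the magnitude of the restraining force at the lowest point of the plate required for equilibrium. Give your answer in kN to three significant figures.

γ = ρg = 1191 × 9.81 / 1000 = 11.68371 kN/m³.
The centroid lies 4.4/2 = 2.2 m below the top edge, so the centroid depth is h_c = 2.2 m.
A = 3.98 × 4.4 = 17.512 m².
Resultant F = γ·h_c·A = 11.68371 × 2.2 × 17.512 = 450.131 kN.
I_c = b·h³/12 = 3.98 × 4.4³/12 = 28.2527 m⁴.
Centre of pressure: y_p = y_c + I_c/(y_c·A) = 2.2 + 28.2527/(2.2 × 17.512) = 2.2 + 0.733334 = 2.93333 m along the plane.
The resultant acts 2.2 + 0.733334 = 2.93333 m (along the plate) below the hinge at the top edge, so the moment about the hinge is M = F × 2.93333 = 450.131 × 2.93333 = 1320.38 kN·m.
A normal force at the bottom, 4.4 m from the hinge, must supply this moment: P = 1320.38/4.4 = 300.086 kN.

P ≈ 300 kN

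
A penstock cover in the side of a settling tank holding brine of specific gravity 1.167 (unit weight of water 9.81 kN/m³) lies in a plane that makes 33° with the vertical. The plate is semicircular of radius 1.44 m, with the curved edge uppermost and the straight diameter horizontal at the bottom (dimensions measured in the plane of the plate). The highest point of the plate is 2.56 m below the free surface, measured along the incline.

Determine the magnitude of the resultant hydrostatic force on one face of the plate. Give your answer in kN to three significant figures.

γ = 1.167 × 9.81 = 11.44827 kN/m³.
The plate makes 33° with the vertical, i.e. θ = 90° − 33° = 57° to the horizontal. Measuring y along the incline from the free-surface line, vertical depth h = y·sinθ with sinθ = 0.838671.
The centroid lies 4r/(3π) = 0.611155 m above the diameter, so r − 4r/(3π) = 1.44 − 0.611155 = 0.828845 m below the topmost point, so y_c = 2.56 + 0.828845 = 3.38884 m and h_c = 3.38884 × 0.838671 = 2.84212 m.
A = πr²/2 = π × 1.44²/2 = 3.2572 m².
Resultant F = γ·h_c·A = 11.44827 × 2.84212 × 3.2572 = 105.981 kN.

F ≈ 106 kN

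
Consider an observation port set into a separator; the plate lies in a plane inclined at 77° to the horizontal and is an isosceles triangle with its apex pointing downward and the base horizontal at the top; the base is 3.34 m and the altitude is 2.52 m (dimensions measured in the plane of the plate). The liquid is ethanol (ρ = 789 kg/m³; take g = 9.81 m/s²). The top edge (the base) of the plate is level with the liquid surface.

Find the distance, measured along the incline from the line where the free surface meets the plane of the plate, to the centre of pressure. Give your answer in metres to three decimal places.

y_p = 1.260 m

γ = ρg = 789 × 9.81 / 1000 = 7.74009 kN/m³.
Let θ = 77° be the plate's angle to the horizontal; measure y along the incline from where the plane meets the free surface. Vertical depth h = y·sinθ with sinθ = 0.974370.
With the apex down, the centroid sits h/3 = 2.52/3 = 0.84 m below the base (the top edge), so y_c = 0.84 m and h_c = 0.84 × 0.974370 = 0.818471 m.
A = ½ × 3.34 × 2.52 = 4.2084 m².
Resultant F = γ·h_c·A = 7.74009 × 0.818471 × 4.2084 = 26.6604 kN.
I_c = b·h³/36 = 3.34 × 2.52³/36 = 1.48472 m⁴.
Centre of pressure: y_p = y_c + I_c/(y_c·A) = 0.84 + 1.48472/(0.84 × 4.2084) = 0.84 + 0.419999 = 1.26 m along the plane.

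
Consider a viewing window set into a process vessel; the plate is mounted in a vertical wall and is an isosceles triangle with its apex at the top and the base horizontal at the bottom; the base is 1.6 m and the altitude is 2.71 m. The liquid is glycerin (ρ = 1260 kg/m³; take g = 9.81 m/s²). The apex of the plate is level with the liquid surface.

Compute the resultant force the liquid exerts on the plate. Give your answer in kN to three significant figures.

γ = ρg = 1260 × 9.81 / 1000 = 12.3606 kN/m³.
With the apex up, the centroid sits 2h/3 = 2 × 2.71/3 = 1.80667 m below the apex, so the centroid depth is h_c = 1.80667 m.
A = ½ × 1.6 × 2.71 = 2.168 m².
Resultant F = γ·h_c·A = 12.3606 × 1.80667 × 2.168 = 48.4147 kN.

F ≈ 48.4 kN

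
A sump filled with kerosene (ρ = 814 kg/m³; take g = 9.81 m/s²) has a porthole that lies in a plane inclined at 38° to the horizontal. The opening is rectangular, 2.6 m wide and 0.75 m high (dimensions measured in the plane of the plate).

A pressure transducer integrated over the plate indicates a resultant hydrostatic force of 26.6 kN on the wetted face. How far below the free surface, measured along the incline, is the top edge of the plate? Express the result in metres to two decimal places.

y_top ≈ 2.40 m

γ = ρg = 814 × 9.81 / 1000 = 7.98534 kN/m³.
A = 2.6 × 0.75 = 1.95 m².
From F = γ·h_c·A, the centroid depth is h_c = 26.6/(7.98534 × 1.95) = 1.70826 m.
Let θ = 38° be the plate's angle to the horizontal; measure y along the incline from where the plane meets the free surface. Vertical depth h = y·sinθ with sinθ = 0.615661.
Along the incline, y_c = h_c/sinθ = 1.70826/0.615661 = 2.77468 m.
The centroid lies 0.75/2 = 0.375 m below the top edge, so the top edge sits at y_top = 2.77468 − 0.375 = 2.39968 m along the incline.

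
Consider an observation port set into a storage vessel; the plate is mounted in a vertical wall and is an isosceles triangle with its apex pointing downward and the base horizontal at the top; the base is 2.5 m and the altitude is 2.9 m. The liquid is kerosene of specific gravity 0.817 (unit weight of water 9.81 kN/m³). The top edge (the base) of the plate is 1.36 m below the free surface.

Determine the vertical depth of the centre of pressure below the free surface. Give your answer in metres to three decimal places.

γ = 0.817 × 9.81 = 8.01477 kN/m³.
With the apex down, the centroid sits h/3 = 2.9/3 = 0.966667 m below the base (the top edge), so the centroid depth is h_c = 1.36 + 0.966667 = 2.32667 m.
A = ½ × 2.5 × 2.9 = 3.625 m².
Resultant F = γ·h_c·A = 8.01477 × 2.32667 × 3.625 = 67.598 kN.
I_c = b·h³/36 = 2.5 × 2.9³/36 = 1.69368 m⁴.
Centre of pressure: y_p = y_c + I_c/(y_c·A) = 2.32667 + 1.69368/(2.32667 × 3.625) = 2.32667 + 0.200811 = 2.52748 m along the plane.

h_p = 2.527 m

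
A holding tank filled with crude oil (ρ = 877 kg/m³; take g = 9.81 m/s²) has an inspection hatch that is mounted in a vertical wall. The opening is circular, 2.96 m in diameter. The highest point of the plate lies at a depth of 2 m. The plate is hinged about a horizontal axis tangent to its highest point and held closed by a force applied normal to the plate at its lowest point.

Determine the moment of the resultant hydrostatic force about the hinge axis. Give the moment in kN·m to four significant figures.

γ = ρg = 877 × 9.81 / 1000 = 8.60337 kN/m³.
The centroid is at the centre, 1.48 m below the top of the plate, so the centroid depth is h_c = 2 + 1.48 = 3.48 m.
A = π(1.48)² = 6.88134 m².
Resultant F = γ·h_c·A = 8.60337 × 3.48 × 6.88134 = 206.025 kN.
I_c = πr⁴/4 = π × 1.48⁴/4 = 3.76822 m⁴.
Centre of pressure: y_p = y_c + I_c/(y_c·A) = 3.48 + 3.76822/(3.48 × 6.88134) = 3.48 + 0.157356 = 3.63736 m along the plane.
The resultant acts 1.48 + 0.157356 = 1.63736 m (along the plate) below the hinge at the top edge, so the moment about the hinge is M = F × 1.63736 = 206.025 × 1.63736 = 337.337 kN·m.

M ≈ 337.3 kN·m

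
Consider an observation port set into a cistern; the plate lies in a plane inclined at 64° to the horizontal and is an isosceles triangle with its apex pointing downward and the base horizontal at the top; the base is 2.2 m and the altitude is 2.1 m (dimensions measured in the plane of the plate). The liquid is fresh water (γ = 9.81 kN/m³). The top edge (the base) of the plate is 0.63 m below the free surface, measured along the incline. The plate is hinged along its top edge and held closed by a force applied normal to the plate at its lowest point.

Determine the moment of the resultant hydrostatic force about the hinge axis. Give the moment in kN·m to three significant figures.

M ≈ 24.0 kN·m

γ = 9.81 kN/m³.
Let θ = 64° be the plate's angle to the horizontal; measure y along the incline from where the plane meets the free surface. Vertical depth h = y·sinθ with sinθ = 0.898794.
With the apex down, the centroid sits h/3 = 2.1/3 = 0.7 m below the base (the top edge), so y_c = 0.63 + 0.7 = 1.33 m and h_c = 1.33 × 0.898794 = 1.1954 m.
A = ½ × 2.2 × 2.1 = 2.31 m².
Resultant F = γ·h_c·A = 9.81 × 1.1954 × 2.31 = 27.0891 kN.
I_c = b·h³/36 = 2.2 × 2.1³/36 = 0.56595 m⁴.
Centre of pressure: y_p = y_c + I_c/(y_c·A) = 1.33 + 0.56595/(1.33 × 2.31) = 1.33 + 0.184211 = 1.51421 m along the plane.
The resultant acts 0.7 + 0.184211 = 0.884211 m (along the plate) below the hinge at the top edge, so the moment about the hinge is M = F × 0.884211 = 27.0891 × 0.884211 = 23.9525 kN·m.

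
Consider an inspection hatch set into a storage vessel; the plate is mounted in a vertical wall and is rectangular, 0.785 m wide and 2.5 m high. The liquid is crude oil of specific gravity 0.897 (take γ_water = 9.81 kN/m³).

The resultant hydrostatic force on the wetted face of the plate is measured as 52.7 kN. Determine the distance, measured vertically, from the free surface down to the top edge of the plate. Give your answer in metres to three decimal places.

γ = 0.897 × 9.81 = 8.79957 kN/m³.
A = 0.785 × 2.5 = 1.9625 m².
From F = γ·h_c·A, the centroid depth is h_c = 52.7/(8.79957 × 1.9625) = 3.05168 m.
The centroid lies 2.5/2 = 1.25 m below the top edge, so the top edge sits at h_top = 3.05168 − 1.25 = 1.80168 m below the surface.

d_top ≈ 1.802 m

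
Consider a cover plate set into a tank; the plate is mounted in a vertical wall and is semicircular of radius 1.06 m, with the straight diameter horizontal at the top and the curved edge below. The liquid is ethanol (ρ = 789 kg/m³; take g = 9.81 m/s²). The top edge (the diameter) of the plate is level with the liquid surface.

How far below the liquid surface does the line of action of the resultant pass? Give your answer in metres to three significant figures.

h_p = 0.624 m

γ = ρg = 789 × 9.81 / 1000 = 7.74009 kN/m³.
The centroid of a semicircle lies 4r/(3π) = 0.449878 m from the diameter, here below the top edge, so the centroid depth is h_c = 0.449878 m.
A = πr²/2 = π × 1.06²/2 = 1.76495 m².
Resultant F = γ·h_c·A = 7.74009 × 0.449878 × 1.76495 = 6.14573 kN.
I_c = (π/8 − 8/(9π))·r⁴ = 0.109757 × 1.06⁴ = 0.138566 m⁴.
Centre of pressure: y_p = y_c + I_c/(y_c·A) = 0.449878 + 0.138566/(0.449878 × 1.76495) = 0.449878 + 0.174514 = 0.624392 m along the plane.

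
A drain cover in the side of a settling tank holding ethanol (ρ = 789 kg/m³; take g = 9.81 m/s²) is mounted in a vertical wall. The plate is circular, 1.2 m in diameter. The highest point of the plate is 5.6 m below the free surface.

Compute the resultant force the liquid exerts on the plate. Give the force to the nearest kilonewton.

γ = ρg = 789 × 9.81 / 1000 = 7.74009 kN/m³.
The centroid is at the centre, 0.6 m below the top of the plate, so the centroid depth is h_c = 5.6 + 0.6 = 6.2 m.
A = π(0.6)² = 1.13097 m².
Resultant F = γ·h_c·A = 7.74009 × 6.2 × 1.13097 = 54.2736 kN.

F ≈ 54 kN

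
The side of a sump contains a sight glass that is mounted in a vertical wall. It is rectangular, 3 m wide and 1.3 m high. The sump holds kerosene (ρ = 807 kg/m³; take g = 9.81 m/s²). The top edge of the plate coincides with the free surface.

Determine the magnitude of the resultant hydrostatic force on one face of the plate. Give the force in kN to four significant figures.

F ≈ 20.07 kN

γ = ρg = 807 × 9.81 / 1000 = 7.91667 kN/m³.
The centroid lies 1.3/2 = 0.65 m below the top edge, so the centroid depth is h_c = 0.65 m.
A = 3 × 1.3 = 3.9 m².
Resultant F = γ·h_c·A = 7.91667 × 0.65 × 3.9 = 20.0688 kN.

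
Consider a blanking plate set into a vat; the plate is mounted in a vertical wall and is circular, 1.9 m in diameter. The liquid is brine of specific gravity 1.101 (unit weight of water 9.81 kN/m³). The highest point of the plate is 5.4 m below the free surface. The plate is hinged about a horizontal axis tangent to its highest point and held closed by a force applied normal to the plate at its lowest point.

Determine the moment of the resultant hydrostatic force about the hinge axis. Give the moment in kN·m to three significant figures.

γ = 1.101 × 9.81 = 10.80081 kN/m³.
The centroid is at the centre, 0.95 m below the top of the plate, so the centroid depth is h_c = 5.4 + 0.95 = 6.35 m.
A = π(0.95)² = 2.83529 m².
Resultant F = γ·h_c·A = 10.80081 × 6.35 × 2.83529 = 194.459 kN.
I_c = πr⁴/4 = π × 0.95⁴/4 = 0.639712 m⁴.
Centre of pressure: y_p = y_c + I_c/(y_c·A) = 6.35 + 0.639712/(6.35 × 2.83529) = 6.35 + 0.0355315 = 6.38553 m along the plane.
The resultant acts 0.95 + 0.0355315 = 0.985532 m (along the plate) below the hinge at the top edge, so the moment about the hinge is M = F × 0.985532 = 194.459 × 0.985532 = 191.646 kN·m.

M ≈ 192 kN·m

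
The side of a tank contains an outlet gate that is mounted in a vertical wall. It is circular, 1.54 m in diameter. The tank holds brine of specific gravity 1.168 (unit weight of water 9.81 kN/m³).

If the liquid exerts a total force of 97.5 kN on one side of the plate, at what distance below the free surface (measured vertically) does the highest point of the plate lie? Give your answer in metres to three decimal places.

d_top ≈ 3.798 m

γ = 1.168 × 9.81 = 11.45808 kN/m³.
A = π(0.77)² = 1.86265 m².
From F = γ·h_c·A, the centroid depth is h_c = 97.5/(11.45808 × 1.86265) = 4.56837 m.
The centroid is at the centre, 0.77 m below the top of the plate, so the highest point sits at h_top = 4.56837 − 0.77 = 3.79837 m below the surface.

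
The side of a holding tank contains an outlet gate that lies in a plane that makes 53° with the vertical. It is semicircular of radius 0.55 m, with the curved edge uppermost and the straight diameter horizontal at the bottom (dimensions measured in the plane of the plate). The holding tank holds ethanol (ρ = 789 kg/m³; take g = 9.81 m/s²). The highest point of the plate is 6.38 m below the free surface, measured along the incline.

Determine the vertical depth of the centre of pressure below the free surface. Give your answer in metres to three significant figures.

h_p = 4.03 m

γ = ρg = 789 × 9.81 / 1000 = 7.74009 kN/m³.
The plate makes 53° with the vertical, i.e. θ = 90° − 53° = 37° to the horizontal. Measuring y along the incline from the free-surface line, vertical depth h = y·sinθ with sinθ = 0.601815.
The centroid lies 4r/(3π) = 0.233427 m above the diameter, so r − 4r/(3π) = 0.55 − 0.233427 = 0.316573 m below the topmost point, so y_c = 6.38 + 0.316573 = 6.69657 m and h_c = 6.69657 × 0.601815 = 4.0301 m.
A = πr²/2 = π × 0.55²/2 = 0.475166 m².
Resultant F = γ·h_c·A = 7.74009 × 4.0301 × 0.475166 = 14.822 kN.
I_c = (π/8 − 8/(9π))·r⁴ = 0.109757 × 0.55⁴ = 0.0100435 m⁴.
Centre of pressure: y_p = y_c + I_c/(y_c·A) = 6.69657 + 0.0100435/(6.69657 × 0.475166) = 6.69657 + 0.00315637 = 6.69973 m along the plane.
Vertically, h_p = y_p·sinθ = 6.69973 × 0.601815 = 4.032 m.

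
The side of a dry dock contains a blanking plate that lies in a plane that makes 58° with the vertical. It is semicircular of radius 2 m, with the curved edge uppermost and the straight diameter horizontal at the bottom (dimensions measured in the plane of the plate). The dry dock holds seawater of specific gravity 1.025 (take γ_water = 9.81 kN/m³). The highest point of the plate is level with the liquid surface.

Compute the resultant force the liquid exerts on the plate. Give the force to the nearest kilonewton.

F ≈ 39 kN

γ = 1.025 × 9.81 = 10.05525 kN/m³.
The plate makes 58° with the vertical, i.e. θ = 90° − 58° = 32° to the horizontal. Measuring y along the incline from the free-surface line, vertical depth h = y·sinθ with sinθ = 0.529919.
The centroid lies 4r/(3π) = 0.848826 m above the diameter, so r − 4r/(3π) = 2 − 0.848826 = 1.15117 m below the topmost point, so y_c = 1.15117 m and h_c = 1.15117 × 0.529919 = 0.610027 m.
A = πr²/2 = π × 2²/2 = 6.28319 m².
Resultant F = γ·h_c·A = 10.05525 × 0.610027 × 6.28319 = 38.5409 kN.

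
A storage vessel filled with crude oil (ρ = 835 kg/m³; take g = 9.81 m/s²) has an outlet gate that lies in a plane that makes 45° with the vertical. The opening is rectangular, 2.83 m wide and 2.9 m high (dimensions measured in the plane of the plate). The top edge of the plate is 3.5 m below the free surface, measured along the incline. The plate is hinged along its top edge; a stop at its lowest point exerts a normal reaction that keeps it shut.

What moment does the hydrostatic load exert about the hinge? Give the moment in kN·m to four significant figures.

γ = ρg = 835 × 9.81 / 1000 = 8.19135 kN/m³.
The plate makes 45° with the vertical, i.e. θ = 90° − 45° = 45° to the horizontal. Measuring y along the incline from the free-surface line, vertical depth h = y·sinθ with sinθ = 0.707107.
The centroid lies 2.9/2 = 1.45 m below the top edge, so y_c = 3.5 + 1.45 = 4.95 m and h_c = 4.95 × 0.707107 = 3.50018 m.
A = 2.83 × 2.9 = 8.207 m².
Resultant F = γ·h_c·A = 8.19135 × 3.50018 × 8.207 = 235.305 kN.
I_c = b·h³/12 = 2.83 × 2.9³/12 = 5.75174 m⁴.
Centre of pressure: y_p = y_c + I_c/(y_c·A) = 4.95 + 5.75174/(4.95 × 8.207) = 4.95 + 0.141583 = 5.09158 m along the plane.
The resultant acts 1.45 + 0.141583 = 1.59158 m (along the plate) below the hinge at the top edge, so the moment about the hinge is M = F × 1.59158 = 235.305 × 1.59158 = 374.507 kN·m.

M ≈ 374.5 kN·m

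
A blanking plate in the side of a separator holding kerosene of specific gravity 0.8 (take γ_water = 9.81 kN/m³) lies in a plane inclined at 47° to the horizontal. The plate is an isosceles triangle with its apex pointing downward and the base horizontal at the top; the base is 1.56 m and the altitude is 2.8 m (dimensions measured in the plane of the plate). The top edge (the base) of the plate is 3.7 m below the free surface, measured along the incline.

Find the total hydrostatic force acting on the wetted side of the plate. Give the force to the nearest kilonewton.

γ = 0.8 × 9.81 = 7.848 kN/m³.
Let θ = 47° be the plate's angle to the horizontal; measure y along the incline from where the plane meets the free surface. Vertical depth h = y·sinθ with sinθ = 0.731354.
With the apex down, the centroid sits h/3 = 2.8/3 = 0.933333 m below the base (the top edge), so y_c = 3.7 + 0.933333 = 4.63333 m and h_c = 4.63333 × 0.731354 = 3.3886 m.
A = ½ × 1.56 × 2.8 = 2.184 m².
Resultant F = γ·h_c·A = 7.848 × 3.3886 × 2.184 = 58.0807 kN.

F ≈ 58 kN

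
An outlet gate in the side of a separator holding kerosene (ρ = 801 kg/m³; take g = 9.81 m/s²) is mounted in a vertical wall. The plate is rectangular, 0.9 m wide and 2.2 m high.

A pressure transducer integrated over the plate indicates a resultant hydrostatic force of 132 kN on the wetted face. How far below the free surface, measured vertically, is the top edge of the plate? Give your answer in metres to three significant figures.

γ = ρg = 801 × 9.81 / 1000 = 7.85781 kN/m³.
A = 0.9 × 2.2 = 1.98 m².
From F = γ·h_c·A, the centroid depth is h_c = 132/(7.85781 × 1.98) = 8.48413 m.
The centroid lies 2.2/2 = 1.1 m below the top edge, so the top edge sits at h_top = 8.48413 − 1.1 = 7.38413 m below the surface.

d_top ≈ 7.38 m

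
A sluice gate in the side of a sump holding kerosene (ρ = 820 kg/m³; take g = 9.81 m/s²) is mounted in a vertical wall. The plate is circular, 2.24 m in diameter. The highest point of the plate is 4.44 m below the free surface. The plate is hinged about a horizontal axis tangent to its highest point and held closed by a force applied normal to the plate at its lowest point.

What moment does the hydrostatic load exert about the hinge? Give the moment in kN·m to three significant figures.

γ = ρg = 820 × 9.81 / 1000 = 8.0442 kN/m³.
The centroid is at the centre, 1.12 m below the top of the plate, so the centroid depth is h_c = 4.44 + 1.12 = 5.56 m.
A = π(1.12)² = 3.94081 m².
Resultant F = γ·h_c·A = 8.0442 × 5.56 × 3.94081 = 176.256 kN.
I_c = πr⁴/4 = π × 1.12⁴/4 = 1.23584 m⁴.
Centre of pressure: y_p = y_c + I_c/(y_c·A) = 5.56 + 1.23584/(5.56 × 3.94081) = 5.56 + 0.056403 = 5.6164 m along the plane.
The resultant acts 1.12 + 0.056403 = 1.1764 m (along the plate) below the hinge at the top edge, so the moment about the hinge is M = F × 1.1764 = 176.256 × 1.1764 = 207.348 kN·m.

M ≈ 207 kN·m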